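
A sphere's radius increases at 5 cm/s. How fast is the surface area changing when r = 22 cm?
880π cm²/s

S = 4πr²
dS/dt = dS/dr · dr/dt = 8πr · 5
At r = 22: dS/dt = 880π cm²/s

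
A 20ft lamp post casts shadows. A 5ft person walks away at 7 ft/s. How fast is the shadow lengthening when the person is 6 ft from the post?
7/3 ft/s

By similar triangles: 20/(x+s) = 5/s
Solving: s = 5x/15
ds/dt = 5/15 · dx/dt = 1/3 · 7 = 7/3 ft/s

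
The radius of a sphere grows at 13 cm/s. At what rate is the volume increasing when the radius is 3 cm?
468π cm³/s

V = (4/3)πr³
dV/dt = dV/dr · dr/dt = 4πr² · 13
At r = 3: dV/dt = 468π cm³/s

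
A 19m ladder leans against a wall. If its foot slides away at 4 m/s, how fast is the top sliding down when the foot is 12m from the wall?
48√217/217 ≈ 3.258 m/s

x² + y² = 19²
2x·dx/dt + 2y·dy/dt = 0
dy/dt = -x/y · dx/dt = -12/√217 · 4 = -48√217/217 m/s
The top is descending at 48√217/217 ≈ 3.258 m/s.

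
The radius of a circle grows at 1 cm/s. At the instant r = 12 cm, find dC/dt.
2π cm/s

C = 2πr
dC/dt = 2π · dr/dt = 2π · 1 = 2π cm/s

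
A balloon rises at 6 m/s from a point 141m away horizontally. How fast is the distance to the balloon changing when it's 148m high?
888√41785/41785 ≈ 4.344 m/s

z² = 141² + y²
z = √(141² + 148²) = √41785
dz/dt = y/z · dy/dt = 148/√41785 · 6 = 888√41785/41785 ≈ 4.344 m/s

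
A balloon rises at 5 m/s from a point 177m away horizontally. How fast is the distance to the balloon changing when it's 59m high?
√10/2 ≈ 1.581 m/s

z² = 177² + y²
z = √(177² + 59²) = 59√10
dz/dt = y/z · dy/dt = 59/(59√10) · 5 = √10/2 ≈ 1.581 m/s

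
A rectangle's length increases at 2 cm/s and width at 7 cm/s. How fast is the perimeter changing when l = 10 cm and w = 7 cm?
18 cm/s

P = 2(l + w)
dP/dt = 2(dl/dt + dw/dt) = 2(2 + 7) = 18 cm/s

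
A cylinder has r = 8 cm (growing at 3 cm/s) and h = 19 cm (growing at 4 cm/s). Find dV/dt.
1168π cm³/s

V = πr²h
dV/dt = 2πrh·dr/dt + πr²·dh/dt
= 2π(8)(19)(3) + π(8)²(4)
= 1168π cm³/s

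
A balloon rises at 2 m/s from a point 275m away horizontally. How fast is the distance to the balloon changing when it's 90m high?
36√3349/3349 ≈ 0.6221 m/s

z² = 275² + y²
z = √(275² + 90²) = 5√3349
dz/dt = y/z · dy/dt = 90/(5√3349) · 2 = 36√3349/3349 ≈ 0.6221 m/s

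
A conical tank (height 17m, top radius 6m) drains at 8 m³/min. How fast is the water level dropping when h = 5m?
578/(225π) ≈ 0.8177 m/min

r/h = 6/17, so r = (6/17)h
V = (1/3)πr²h = (1/3)π((6/17)h)²h = (12/289)πh³
dV/dh = (36/289)πh²
dh/dt = (dV/dt)/(dV/dh) = -8/((36/289)π·5²) = -578/(225π) m/min
The level is dropping at 578/(225π) ≈ 0.8177 m/min.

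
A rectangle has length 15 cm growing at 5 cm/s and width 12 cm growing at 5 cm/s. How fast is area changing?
135 cm²/s

A = lw
dA/dt = w·dl/dt + l·dw/dt = 12·5 + 15·5 = 135 cm²/s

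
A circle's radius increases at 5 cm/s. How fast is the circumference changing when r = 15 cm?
10π cm/s

C = 2πr
dC/dt = 2π · dr/dt = 2π · 5 = 10π cm/s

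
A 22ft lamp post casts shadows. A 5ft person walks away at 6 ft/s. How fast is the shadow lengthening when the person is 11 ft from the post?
30/17 ft/s

By similar triangles: 22/(x+s) = 5/s
Solving: s = 5x/17
ds/dt = 5/17 · dx/dt = 5/17 · 6 = 30/17 ft/s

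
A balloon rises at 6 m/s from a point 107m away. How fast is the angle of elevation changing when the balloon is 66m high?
0.04062 rad/s

tan(θ) = y/107
sec²(θ) · dθ/dt = (1/107) · dy/dt
dθ/dt = cos²(θ)/107 · 6 = 107/(107² + 66²) · 6
dθ/dt = 0.04062 rad/s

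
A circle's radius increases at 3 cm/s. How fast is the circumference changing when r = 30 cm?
6π cm/s

C = 2πr
dC/dt = 2π · dr/dt = 2π · 3 = 6π cm/s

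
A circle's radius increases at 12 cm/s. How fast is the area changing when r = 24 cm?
576π cm²/s

A = πr²
dA/dt = 2πr · dr/dt = 2π(24)(12) = 576π cm²/s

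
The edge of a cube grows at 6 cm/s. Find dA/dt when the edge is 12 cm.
864 cm²/s

A = 6s²
dA/dt = 12s · ds/dt = 12·12·6 = 864 cm²/s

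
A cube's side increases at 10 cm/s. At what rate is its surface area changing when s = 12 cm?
1440 cm²/s

A = 6s²
dA/dt = 12s · ds/dt = 12·12·10 = 1440 cm²/s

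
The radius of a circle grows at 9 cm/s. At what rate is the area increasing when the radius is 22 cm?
396π cm²/s

A = πr²
dA/dt = 2πr · dr/dt = 2π(22)(9) = 396π cm²/s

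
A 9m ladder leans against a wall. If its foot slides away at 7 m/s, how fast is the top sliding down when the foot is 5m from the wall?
5√14/4 ≈ 4.677 m/s

x² + y² = 9²
2x·dx/dt + 2y·dy/dt = 0
dy/dt = -x/y · dx/dt = -5/(2√14) · 7 = -5√14/4 m/s
The top is descending at 5√14/4 ≈ 4.677 m/s.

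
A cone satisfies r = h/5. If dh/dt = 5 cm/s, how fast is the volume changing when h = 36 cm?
1296π/5 cm³/s

V = (1/3)π(h/5)²h = πh³/75
dV/dt = πh²/25 · 5
At h = 36: dV/dt = 1296π/5 cm³/s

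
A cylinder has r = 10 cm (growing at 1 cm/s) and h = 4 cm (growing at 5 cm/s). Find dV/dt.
580π cm³/s

V = πr²h
dV/dt = 2πrh·dr/dt + πr²·dh/dt
= 2π(10)(4)(1) + π(10)²(5)
= 580π cm³/s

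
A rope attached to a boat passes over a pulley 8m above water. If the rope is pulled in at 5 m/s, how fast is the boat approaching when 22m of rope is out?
11√105/21 ≈ 5.367 m/s

rope² = x² + 8²
x = √(22² - 8²) = 2√105
dx/dt = (rope/x) · d(rope)/dt = (22/(2√105)) · (-5) = -11√105/21 m/s
The boat approaches at 11√105/21 ≈ 5.367 m/s.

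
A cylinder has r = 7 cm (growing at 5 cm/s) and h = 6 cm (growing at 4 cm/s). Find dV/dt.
616π cm³/s

V = πr²h
dV/dt = 2πrh·dr/dt + πr²·dh/dt
= 2π(7)(6)(5) + π(7)²(4)
= 616π cm³/s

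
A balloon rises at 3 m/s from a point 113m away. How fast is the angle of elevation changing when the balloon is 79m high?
0.017833 rad/s

tan(θ) = y/113
sec²(θ) · dθ/dt = (1/113) · dy/dt
dθ/dt = cos²(θ)/113 · 3 = 113/(113² + 79²) · 3
dθ/dt = 0.017833 rad/s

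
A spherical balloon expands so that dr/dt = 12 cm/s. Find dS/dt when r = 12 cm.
1152π cm²/s

S = 4πr²
dS/dt = dS/dr · dr/dt = 8πr · 12
At r = 12: dS/dt = 1152π cm²/s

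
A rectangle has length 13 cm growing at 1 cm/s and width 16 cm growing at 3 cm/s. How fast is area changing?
55 cm²/s

A = lw
dA/dt = w·dl/dt + l·dw/dt = 16·1 + 13·3 = 55 cm²/s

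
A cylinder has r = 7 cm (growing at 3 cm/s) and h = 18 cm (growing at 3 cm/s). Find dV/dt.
903π cm³/s

V = πr²h
dV/dt = 2πrh·dr/dt + πr²·dh/dt
= 2π(7)(18)(3) + π(7)²(3)
= 903π cm³/s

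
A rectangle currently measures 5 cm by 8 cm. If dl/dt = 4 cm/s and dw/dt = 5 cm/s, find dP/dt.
18 cm/s

P = 2(l + w)
dP/dt = 2(dl/dt + dw/dt) = 2(4 + 5) = 18 cm/s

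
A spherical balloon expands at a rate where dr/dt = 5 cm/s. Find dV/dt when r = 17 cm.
5780π cm³/s

V = (4/3)πr³
dV/dt = dV/dr · dr/dt = 4πr² · 5
At r = 17: dV/dt = 5780π cm³/s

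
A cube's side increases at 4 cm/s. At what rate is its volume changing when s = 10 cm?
1200 cm³/s

V = s³
dV/dt = 3s² · ds/dt = 3·10²·4 = 1200 cm³/s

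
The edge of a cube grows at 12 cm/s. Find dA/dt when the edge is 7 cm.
1008 cm²/s

A = 6s²
dA/dt = 12s · ds/dt = 12·7·12 = 1008 cm²/s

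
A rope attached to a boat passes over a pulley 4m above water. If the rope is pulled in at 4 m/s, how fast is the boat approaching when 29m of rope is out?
116√33/165 ≈ 4.039 m/s

rope² = x² + 4²
x = √(29² - 4²) = 5√33
dx/dt = (rope/x) · d(rope)/dt = (29/(5√33)) · (-4) = -116√33/165 m/s
The boat approaches at 116√33/165 ≈ 4.039 m/s.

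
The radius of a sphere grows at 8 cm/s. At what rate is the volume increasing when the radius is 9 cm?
2592π cm³/s

V = (4/3)πr³
dV/dt = dV/dr · dr/dt = 4πr² · 8
At r = 9: dV/dt = 2592π cm³/s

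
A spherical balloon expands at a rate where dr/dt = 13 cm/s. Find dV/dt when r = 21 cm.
22932π cm³/s

V = (4/3)πr³
dV/dt = dV/dr · dr/dt = 4πr² · 13
At r = 21: dV/dt = 22932π cm³/s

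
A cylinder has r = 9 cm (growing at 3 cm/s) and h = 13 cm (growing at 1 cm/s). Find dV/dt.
783π cm³/s

V = πr²h
dV/dt = 2πrh·dr/dt + πr²·dh/dt
= 2π(9)(13)(3) + π(9)²(1)
= 783π cm³/s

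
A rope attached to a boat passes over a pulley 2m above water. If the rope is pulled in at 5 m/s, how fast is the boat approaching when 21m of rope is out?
105√437/437 ≈ 5.023 m/s

rope² = x² + 2²
x = √(21² - 2²) = √437
dx/dt = (rope/x) · d(rope)/dt = (21/√437) · (-5) = -105√437/437 m/s
The boat approaches at 105√437/437 ≈ 5.023 m/s.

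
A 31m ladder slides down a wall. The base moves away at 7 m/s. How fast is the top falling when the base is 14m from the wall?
98√85/255 ≈ 3.543 m/s

x² + y² = 31²
2x·dx/dt + 2y·dy/dt = 0
dy/dt = -x/y · dx/dt = -14/(3√85) · 7 = -98√85/255 m/s
The top is descending at 98√85/255 ≈ 3.543 m/s.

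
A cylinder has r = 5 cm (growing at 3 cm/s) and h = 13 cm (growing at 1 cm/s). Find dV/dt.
415π cm³/s

V = πr²h
dV/dt = 2πrh·dr/dt + πr²·dh/dt
= 2π(5)(13)(3) + π(5)²(1)
= 415π cm³/s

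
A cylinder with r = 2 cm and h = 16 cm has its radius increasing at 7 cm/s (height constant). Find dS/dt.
280π cm²/s

S = 2πrh + 2πr² (lateral + bases)
dS/dt = (2πh + 4πr)·dr/dt = (2π·16 + 4π·2)·7
= 280π cm²/s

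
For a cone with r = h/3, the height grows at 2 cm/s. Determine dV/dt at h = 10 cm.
200π/9 cm³/s

V = (1/3)π(h/3)²h = πh³/27
dV/dt = πh²/9 · 2
At h = 10: dV/dt = 200π/9 cm³/s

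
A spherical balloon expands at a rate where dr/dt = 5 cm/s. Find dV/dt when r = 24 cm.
11520π cm³/s

V = (4/3)πr³
dV/dt = dV/dr · dr/dt = 4πr² · 5
At r = 24: dV/dt = 11520π cm³/s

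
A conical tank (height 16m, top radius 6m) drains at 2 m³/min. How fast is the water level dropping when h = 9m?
128/(729π) ≈ 0.05589 m/min

r/h = 6/16, so r = (3/8)h
V = (1/3)πr²h = (1/3)π((3/8)h)²h = (3/64)πh³
dV/dh = (9/64)πh²
dh/dt = (dV/dt)/(dV/dh) = -2/((9/64)π·9²) = -128/(729π) m/min
The level is dropping at 128/(729π) ≈ 0.05589 m/min.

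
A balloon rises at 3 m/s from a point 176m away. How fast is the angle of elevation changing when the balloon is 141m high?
0.010382 rad/s

tan(θ) = y/176
sec²(θ) · dθ/dt = (1/176) · dy/dt
dθ/dt = cos²(θ)/176 · 3 = 176/(176² + 141²) · 3
dθ/dt = 0.010382 rad/s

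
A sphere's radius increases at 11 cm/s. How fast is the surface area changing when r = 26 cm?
2288π cm²/s

S = 4πr²
dS/dt = dS/dr · dr/dt = 8πr · 11
At r = 26: dS/dt = 2288π cm²/s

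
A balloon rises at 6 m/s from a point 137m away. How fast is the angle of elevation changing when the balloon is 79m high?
0.032867 rad/s

tan(θ) = y/137
sec²(θ) · dθ/dt = (1/137) · dy/dt
dθ/dt = cos²(θ)/137 · 6 = 137/(137² + 79²) · 6
dθ/dt = 0.032867 rad/s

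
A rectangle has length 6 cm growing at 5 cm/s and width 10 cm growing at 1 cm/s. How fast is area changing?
56 cm²/s

A = lw
dA/dt = w·dl/dt + l·dw/dt = 10·5 + 6·1 = 56 cm²/s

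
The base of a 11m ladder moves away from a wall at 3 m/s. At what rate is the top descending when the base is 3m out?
9√7/28 ≈ 0.8504 m/s

x² + y² = 11²
2x·dx/dt + 2y·dy/dt = 0
dy/dt = -x/y · dx/dt = -3/(4√7) · 3 = -9√7/28 m/s
The top is descending at 9√7/28 ≈ 0.8504 m/s.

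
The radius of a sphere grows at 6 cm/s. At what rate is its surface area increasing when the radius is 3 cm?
144π cm²/s

S = 4πr²
dS/dt = dS/dr · dr/dt = 8πr · 6
At r = 3: dS/dt = 144π cm²/s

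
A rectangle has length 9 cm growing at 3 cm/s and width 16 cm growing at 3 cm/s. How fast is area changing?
75 cm²/s

A = lw
dA/dt = w·dl/dt + l·dw/dt = 16·3 + 9·3 = 75 cm²/s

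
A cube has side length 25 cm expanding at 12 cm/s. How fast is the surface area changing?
3600 cm²/s

A = 6s²
dA/dt = 12s · ds/dt = 12·25·12 = 3600 cm²/s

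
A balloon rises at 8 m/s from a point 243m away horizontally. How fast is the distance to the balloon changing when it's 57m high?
76√6922/3461 ≈ 1.827 m/s

z² = 243² + y²
z = √(243² + 57²) = 3√6922
dz/dt = y/z · dy/dt = 57/(3√6922) · 8 = 76√6922/3461 ≈ 1.827 m/s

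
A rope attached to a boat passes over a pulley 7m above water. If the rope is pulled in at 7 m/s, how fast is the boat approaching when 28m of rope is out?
28√15/15 ≈ 7.23 m/s

rope² = x² + 7²
x = √(28² - 7²) = 7√15
dx/dt = (rope/x) · d(rope)/dt = (28/(7√15)) · (-7) = -28√15/15 m/s
The boat approaches at 28√15/15 ≈ 7.23 m/s.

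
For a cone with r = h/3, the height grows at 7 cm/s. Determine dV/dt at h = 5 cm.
175π/9 cm³/s

V = (1/3)π(h/3)²h = πh³/27
dV/dt = πh²/9 · 7
At h = 5: dV/dt = 175π/9 cm³/s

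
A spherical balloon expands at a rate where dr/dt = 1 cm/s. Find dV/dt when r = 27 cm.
2916π cm³/s

V = (4/3)πr³
dV/dt = dV/dr · dr/dt = 4πr² · 1
At r = 27: dV/dt = 2916π cm³/s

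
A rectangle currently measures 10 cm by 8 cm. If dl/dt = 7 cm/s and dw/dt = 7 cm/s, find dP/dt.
28 cm/s

P = 2(l + w)
dP/dt = 2(dl/dt + dw/dt) = 2(7 + 7) = 28 cm/s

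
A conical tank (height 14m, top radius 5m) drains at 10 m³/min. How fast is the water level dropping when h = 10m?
98/(125π) ≈ 0.2496 m/min

r/h = 5/14, so r = (5/14)h
V = (1/3)πr²h = (1/3)π((5/14)h)²h = (25/588)πh³
dV/dh = (25/196)πh²
dh/dt = (dV/dt)/(dV/dh) = -10/((25/196)π·10²) = -98/(125π) m/min
The level is dropping at 98/(125π) ≈ 0.2496 m/min.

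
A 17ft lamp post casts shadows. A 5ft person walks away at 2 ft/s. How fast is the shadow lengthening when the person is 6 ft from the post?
5/6 ft/s

By similar triangles: 17/(x+s) = 5/s
Solving: s = 5x/12
ds/dt = 5/12 · dx/dt = 5/12 · 2 = 5/6 ft/s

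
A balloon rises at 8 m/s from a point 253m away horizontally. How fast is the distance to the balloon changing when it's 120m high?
960√78409/78409 ≈ 3.428 m/s

z² = 253² + y²
z = √(253² + 120²) = √78409
dz/dt = y/z · dy/dt = 120/√78409 · 8 = 960√78409/78409 ≈ 3.428 m/s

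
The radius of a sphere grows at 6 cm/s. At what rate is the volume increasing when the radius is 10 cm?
2400π cm³/s

V = (4/3)πr³
dV/dt = dV/dr · dr/dt = 4πr² · 6
At r = 10: dV/dt = 2400π cm³/s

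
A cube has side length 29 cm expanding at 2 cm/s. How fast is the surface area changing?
696 cm²/s

A = 6s²
dA/dt = 12s · ds/dt = 12·29·2 = 696 cm²/s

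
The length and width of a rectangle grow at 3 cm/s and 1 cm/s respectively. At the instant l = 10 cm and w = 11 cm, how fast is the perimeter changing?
8 cm/s

P = 2(l + w)
dP/dt = 2(dl/dt + dw/dt) = 2(3 + 1) = 8 cm/s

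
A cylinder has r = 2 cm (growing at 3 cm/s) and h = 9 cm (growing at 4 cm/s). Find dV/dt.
124π cm³/s

V = πr²h
dV/dt = 2πrh·dr/dt + πr²·dh/dt
= 2π(2)(9)(3) + π(2)²(4)
= 124π cm³/s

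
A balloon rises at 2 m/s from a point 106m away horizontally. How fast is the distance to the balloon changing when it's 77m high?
154√17165/17165 ≈ 1.175 m/s

z² = 106² + y²
z = √(106² + 77²) = √17165
dz/dt = y/z · dy/dt = 77/√17165 · 2 = 154√17165/17165 ≈ 1.175 m/s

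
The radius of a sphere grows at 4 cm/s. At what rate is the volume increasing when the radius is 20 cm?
6400π cm³/s

V = (4/3)πr³
dV/dt = dV/dr · dr/dt = 4πr² · 4
At r = 20: dV/dt = 6400π cm³/s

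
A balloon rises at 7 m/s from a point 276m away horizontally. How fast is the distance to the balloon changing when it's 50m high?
175√19669/19669 ≈ 1.248 m/s

z² = 276² + y²
z = √(276² + 50²) = 2√19669
dz/dt = y/z · dy/dt = 50/(2√19669) · 7 = 175√19669/19669 ≈ 1.248 m/s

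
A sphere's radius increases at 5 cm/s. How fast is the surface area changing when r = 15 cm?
600π cm²/s

S = 4πr²
dS/dt = dS/dr · dr/dt = 8πr · 5
At r = 15: dS/dt = 600π cm²/s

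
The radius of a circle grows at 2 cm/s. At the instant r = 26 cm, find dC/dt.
4π cm/s

C = 2πr
dC/dt = 2π · dr/dt = 2π · 2 = 4π cm/s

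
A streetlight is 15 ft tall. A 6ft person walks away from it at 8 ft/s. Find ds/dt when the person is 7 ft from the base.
16/3 ft/s

By similar triangles: 15/(x+s) = 6/s
Solving: s = 6x/9
ds/dt = 6/9 · dx/dt = 2/3 · 8 = 16/3 ft/s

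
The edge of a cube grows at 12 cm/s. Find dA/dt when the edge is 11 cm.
1584 cm²/s

A = 6s²
dA/dt = 12s · ds/dt = 12·11·12 = 1584 cm²/s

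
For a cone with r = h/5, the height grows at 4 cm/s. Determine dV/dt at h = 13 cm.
676π/25 cm³/s

V = (1/3)π(h/5)²h = πh³/75
dV/dt = πh²/25 · 4
At h = 13: dV/dt = 676π/25 cm³/s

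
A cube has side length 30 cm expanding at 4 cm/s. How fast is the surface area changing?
1440 cm²/s

A = 6s²
dA/dt = 12s · ds/dt = 12·30·4 = 1440 cm²/s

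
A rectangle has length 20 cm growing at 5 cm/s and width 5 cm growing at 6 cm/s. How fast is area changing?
145 cm²/s

A = lw
dA/dt = w·dl/dt + l·dw/dt = 5·5 + 20·6 = 145 cm²/s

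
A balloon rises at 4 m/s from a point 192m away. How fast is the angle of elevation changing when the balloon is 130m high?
0.014285 rad/s

tan(θ) = y/192
sec²(θ) · dθ/dt = (1/192) · dy/dt
dθ/dt = cos²(θ)/192 · 4 = 192/(192² + 130²) · 4
dθ/dt = 0.014285 rad/s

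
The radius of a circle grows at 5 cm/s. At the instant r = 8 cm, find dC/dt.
10π cm/s

C = 2πr
dC/dt = 2π · dr/dt = 2π · 5 = 10π cm/s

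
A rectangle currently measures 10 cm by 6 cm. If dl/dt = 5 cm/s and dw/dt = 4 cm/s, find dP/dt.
18 cm/s

P = 2(l + w)
dP/dt = 2(dl/dt + dw/dt) = 2(5 + 4) = 18 cm/s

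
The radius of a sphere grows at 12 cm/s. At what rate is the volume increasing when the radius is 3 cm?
432π cm³/s

V = (4/3)πr³
dV/dt = dV/dr · dr/dt = 4πr² · 12
At r = 3: dV/dt = 432π cm³/s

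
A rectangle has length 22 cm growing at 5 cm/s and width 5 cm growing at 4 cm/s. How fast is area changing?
113 cm²/s

A = lw
dA/dt = w·dl/dt + l·dw/dt = 5·5 + 22·4 = 113 cm²/s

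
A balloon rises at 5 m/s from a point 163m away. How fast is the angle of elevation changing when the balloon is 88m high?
0.023752 rad/s

tan(θ) = y/163
sec²(θ) · dθ/dt = (1/163) · dy/dt
dθ/dt = cos²(θ)/163 · 5 = 163/(163² + 88²) · 5
dθ/dt = 0.023752 rad/s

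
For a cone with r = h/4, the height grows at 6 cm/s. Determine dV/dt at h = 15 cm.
675π/8 cm³/s

V = (1/3)π(h/4)²h = πh³/48
dV/dt = πh²/16 · 6
At h = 15: dV/dt = 675π/8 cm³/s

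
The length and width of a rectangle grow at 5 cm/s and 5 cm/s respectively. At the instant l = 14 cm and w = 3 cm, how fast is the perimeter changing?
20 cm/s

P = 2(l + w)
dP/dt = 2(dl/dt + dw/dt) = 2(5 + 5) = 20 cm/s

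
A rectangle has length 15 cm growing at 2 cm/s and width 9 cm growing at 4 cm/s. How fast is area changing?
78 cm²/s

A = lw
dA/dt = w·dl/dt + l·dw/dt = 9·2 + 15·4 = 78 cm²/s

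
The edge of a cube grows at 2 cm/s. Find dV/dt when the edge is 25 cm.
3750 cm³/s

V = s³
dV/dt = 3s² · ds/dt = 3·25²·2 = 3750 cm³/s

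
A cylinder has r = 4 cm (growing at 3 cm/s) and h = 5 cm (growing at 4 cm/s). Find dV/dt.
184π cm³/s

V = πr²h
dV/dt = 2πrh·dr/dt + πr²·dh/dt
= 2π(4)(5)(3) + π(4)²(4)
= 184π cm³/s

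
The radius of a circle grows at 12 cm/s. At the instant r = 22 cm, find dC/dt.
24π cm/s

C = 2πr
dC/dt = 2π · dr/dt = 2π · 12 = 24π cm/s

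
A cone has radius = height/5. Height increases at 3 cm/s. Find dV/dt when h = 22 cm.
1452π/25 cm³/s

V = (1/3)π(h/5)²h = πh³/75
dV/dt = πh²/25 · 3
At h = 22: dV/dt = 1452π/25 cm³/s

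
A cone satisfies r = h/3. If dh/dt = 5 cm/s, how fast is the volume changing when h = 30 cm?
500π cm³/s

V = (1/3)π(h/3)²h = πh³/27
dV/dt = πh²/9 · 5
At h = 30: dV/dt = 500π cm³/s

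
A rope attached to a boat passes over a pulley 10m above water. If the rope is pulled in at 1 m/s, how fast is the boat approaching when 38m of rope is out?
19√21/84 ≈ 1.037 m/s

rope² = x² + 10²
x = √(38² - 10²) = 8√21
dx/dt = (rope/x) · d(rope)/dt = (38/(8√21)) · (-1) = -19√21/84 m/s
The boat approaches at 19√21/84 ≈ 1.037 m/s.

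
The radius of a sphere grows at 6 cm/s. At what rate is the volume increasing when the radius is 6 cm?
864π cm³/s

V = (4/3)πr³
dV/dt = dV/dr · dr/dt = 4πr² · 6
At r = 6: dV/dt = 864π cm³/s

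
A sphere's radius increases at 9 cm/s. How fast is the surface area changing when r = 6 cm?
432π cm²/s

S = 4πr²
dS/dt = dS/dr · dr/dt = 8πr · 9
At r = 6: dS/dt = 432π cm²/s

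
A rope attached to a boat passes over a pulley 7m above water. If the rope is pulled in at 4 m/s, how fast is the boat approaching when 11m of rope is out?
11√2/3 ≈ 5.185 m/s

rope² = x² + 7²
x = √(11² - 7²) = 6√2
dx/dt = (rope/x) · d(rope)/dt = (11/(6√2)) · (-4) = -11√2/3 m/s
The boat approaches at 11√2/3 ≈ 5.185 m/s.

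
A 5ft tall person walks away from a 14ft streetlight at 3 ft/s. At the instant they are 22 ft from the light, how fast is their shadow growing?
5/3 ft/s

By similar triangles: 14/(x+s) = 5/s
Solving: s = 5x/9
ds/dt = 5/9 · dx/dt = 5/9 · 3 = 5/3 ft/s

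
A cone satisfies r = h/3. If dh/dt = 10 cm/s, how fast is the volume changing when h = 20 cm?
4000π/9 cm³/s

V = (1/3)π(h/3)²h = πh³/27
dV/dt = πh²/9 · 10
At h = 20: dV/dt = 4000π/9 cm³/s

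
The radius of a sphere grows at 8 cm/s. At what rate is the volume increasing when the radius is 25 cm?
20000π cm³/s

V = (4/3)πr³
dV/dt = dV/dr · dr/dt = 4πr² · 8
At r = 25: dV/dt = 20000π cm³/s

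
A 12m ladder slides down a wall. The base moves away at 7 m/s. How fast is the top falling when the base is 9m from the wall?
3√7 ≈ 7.937 m/s

x² + y² = 12²
2x·dx/dt + 2y·dy/dt = 0
dy/dt = -x/y · dx/dt = -9/(3√7) · 7 = -3√7 m/s
The top is descending at 3√7 ≈ 7.937 m/s.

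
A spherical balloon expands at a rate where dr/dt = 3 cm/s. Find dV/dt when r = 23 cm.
6348π cm³/s

V = (4/3)πr³
dV/dt = dV/dr · dr/dt = 4πr² · 3
At r = 23: dV/dt = 6348π cm³/s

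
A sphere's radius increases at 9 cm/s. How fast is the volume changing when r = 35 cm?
44100π cm³/s

V = (4/3)πr³
dV/dt = dV/dr · dr/dt = 4πr² · 9
At r = 35: dV/dt = 44100π cm³/s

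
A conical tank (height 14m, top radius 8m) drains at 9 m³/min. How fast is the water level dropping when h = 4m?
441/(256π) ≈ 0.5483 m/min

r/h = 8/14, so r = (4/7)h
V = (1/3)πr²h = (1/3)π((4/7)h)²h = (16/147)πh³
dV/dh = (16/49)πh²
dh/dt = (dV/dt)/(dV/dh) = -9/((16/49)π·4²) = -441/(256π) m/min
The level is dropping at 441/(256π) ≈ 0.5483 m/min.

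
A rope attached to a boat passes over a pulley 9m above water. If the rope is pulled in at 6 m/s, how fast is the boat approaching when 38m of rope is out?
228√1363/1363 ≈ 6.176 m/s

rope² = x² + 9²
x = √(38² - 9²) = √1363
dx/dt = (rope/x) · d(rope)/dt = (38/√1363) · (-6) = -228√1363/1363 m/s
The boat approaches at 228√1363/1363 ≈ 6.176 m/s.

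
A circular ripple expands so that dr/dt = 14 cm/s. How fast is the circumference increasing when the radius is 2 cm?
28π cm/s

C = 2πr
dC/dt = 2π · dr/dt = 2π · 14 = 28π cm/s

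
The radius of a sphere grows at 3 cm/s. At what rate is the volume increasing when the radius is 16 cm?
3072π cm³/s

V = (4/3)πr³
dV/dt = dV/dr · dr/dt = 4πr² · 3
At r = 16: dV/dt = 3072π cm³/s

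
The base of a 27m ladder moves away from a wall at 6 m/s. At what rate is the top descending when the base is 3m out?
3√5/10 ≈ 0.6708 m/s

x² + y² = 27²
2x·dx/dt + 2y·dy/dt = 0
dy/dt = -x/y · dx/dt = -3/(12√5) · 6 = -3√5/10 m/s
The top is descending at 3√5/10 ≈ 0.6708 m/s.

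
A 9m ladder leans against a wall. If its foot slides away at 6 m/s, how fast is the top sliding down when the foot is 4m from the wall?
24√65/65 ≈ 2.977 m/s

x² + y² = 9²
2x·dx/dt + 2y·dy/dt = 0
dy/dt = -x/y · dx/dt = -4/√65 · 6 = -24√65/65 m/s
The top is descending at 24√65/65 ≈ 2.977 m/s.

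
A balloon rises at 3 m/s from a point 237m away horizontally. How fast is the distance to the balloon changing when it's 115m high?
345√69394/69394 ≈ 1.31 m/s

z² = 237² + y²
z = √(237² + 115²) = √69394
dz/dt = y/z · dy/dt = 115/√69394 · 3 = 345√69394/69394 ≈ 1.31 m/s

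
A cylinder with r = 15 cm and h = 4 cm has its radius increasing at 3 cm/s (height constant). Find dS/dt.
204π cm²/s

S = 2πrh + 2πr² (lateral + bases)
dS/dt = (2πh + 4πr)·dr/dt = (2π·4 + 4π·15)·3
= 204π cm²/s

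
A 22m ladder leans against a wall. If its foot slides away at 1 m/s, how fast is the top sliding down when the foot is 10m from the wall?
5√6/24 ≈ 0.5103 m/s

x² + y² = 22²
2x·dx/dt + 2y·dy/dt = 0
dy/dt = -x/y · dx/dt = -10/(8√6) · 1 = -5√6/24 m/s
The top is descending at 5√6/24 ≈ 0.5103 m/s.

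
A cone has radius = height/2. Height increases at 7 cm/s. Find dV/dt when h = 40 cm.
2800π cm³/s

V = (1/3)π(h/2)²h = πh³/12
dV/dt = πh²/4 · 7
At h = 40: dV/dt = 2800π cm³/s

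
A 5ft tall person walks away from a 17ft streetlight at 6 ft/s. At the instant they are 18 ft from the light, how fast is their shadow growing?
5/2 ft/s

By similar triangles: 17/(x+s) = 5/s
Solving: s = 5x/12
ds/dt = 5/12 · dx/dt = 5/12 · 6 = 5/2 ft/s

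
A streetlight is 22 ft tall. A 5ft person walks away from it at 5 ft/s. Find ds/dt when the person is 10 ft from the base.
25/17 ft/s

By similar triangles: 22/(x+s) = 5/s
Solving: s = 5x/17
ds/dt = 5/17 · dx/dt = 5/17 · 5 = 25/17 ft/s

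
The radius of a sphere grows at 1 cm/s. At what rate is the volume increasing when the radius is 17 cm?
1156π cm³/s

V = (4/3)πr³
dV/dt = dV/dr · dr/dt = 4πr² · 1
At r = 17: dV/dt = 1156π cm³/s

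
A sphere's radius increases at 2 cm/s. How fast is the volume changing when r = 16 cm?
2048π cm³/s

V = (4/3)πr³
dV/dt = dV/dr · dr/dt = 4πr² · 2
At r = 16: dV/dt = 2048π cm³/s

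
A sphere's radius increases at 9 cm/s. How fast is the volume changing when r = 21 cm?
15876π cm³/s

V = (4/3)πr³
dV/dt = dV/dr · dr/dt = 4πr² · 9
At r = 21: dV/dt = 15876π cm³/s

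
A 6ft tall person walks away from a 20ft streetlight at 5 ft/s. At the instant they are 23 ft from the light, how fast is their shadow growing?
15/7 ft/s

By similar triangles: 20/(x+s) = 6/s
Solving: s = 6x/14
ds/dt = 6/14 · dx/dt = 3/7 · 5 = 15/7 ft/s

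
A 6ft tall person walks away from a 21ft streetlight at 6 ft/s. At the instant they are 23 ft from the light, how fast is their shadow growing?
12/5 ft/s

By similar triangles: 21/(x+s) = 6/s
Solving: s = 6x/15
ds/dt = 6/15 · dx/dt = 2/5 · 6 = 12/5 ft/s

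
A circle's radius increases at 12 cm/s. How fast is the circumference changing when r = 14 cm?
24π cm/s

C = 2πr
dC/dt = 2π · dr/dt = 2π · 12 = 24π cm/s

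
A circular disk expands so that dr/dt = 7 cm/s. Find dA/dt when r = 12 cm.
168π cm²/s

A = πr²
dA/dt = 2πr · dr/dt = 2π(12)(7) = 168π cm²/s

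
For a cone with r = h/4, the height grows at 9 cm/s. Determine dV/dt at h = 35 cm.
11025π/16 cm³/s

V = (1/3)π(h/4)²h = πh³/48
dV/dt = πh²/16 · 9
At h = 35: dV/dt = 11025π/16 cm³/s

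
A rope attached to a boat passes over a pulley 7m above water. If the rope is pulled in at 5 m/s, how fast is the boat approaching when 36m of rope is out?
180√1247/1247 ≈ 5.097 m/s

rope² = x² + 7²
x = √(36² - 7²) = √1247
dx/dt = (rope/x) · d(rope)/dt = (36/√1247) · (-5) = -180√1247/1247 m/s
The boat approaches at 180√1247/1247 ≈ 5.097 m/s.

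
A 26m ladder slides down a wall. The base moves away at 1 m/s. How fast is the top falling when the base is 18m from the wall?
9√22/44 ≈ 0.9594 m/s

x² + y² = 26²
2x·dx/dt + 2y·dy/dt = 0
dy/dt = -x/y · dx/dt = -18/(4√22) · 1 = -9√22/44 m/s
The top is descending at 9√22/44 ≈ 0.9594 m/s.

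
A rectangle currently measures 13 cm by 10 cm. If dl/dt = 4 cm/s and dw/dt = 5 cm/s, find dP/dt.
18 cm/s

P = 2(l + w)
dP/dt = 2(dl/dt + dw/dt) = 2(4 + 5) = 18 cm/s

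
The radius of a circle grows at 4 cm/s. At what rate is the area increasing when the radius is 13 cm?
104π cm²/s

A = πr²
dA/dt = 2πr · dr/dt = 2π(13)(4) = 104π cm²/s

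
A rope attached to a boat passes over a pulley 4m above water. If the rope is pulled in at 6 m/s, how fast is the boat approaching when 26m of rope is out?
26√165/55 ≈ 6.072 m/s

rope² = x² + 4²
x = √(26² - 4²) = 2√165
dx/dt = (rope/x) · d(rope)/dt = (26/(2√165)) · (-6) = -26√165/55 m/s
The boat approaches at 26√165/55 ≈ 6.072 m/s.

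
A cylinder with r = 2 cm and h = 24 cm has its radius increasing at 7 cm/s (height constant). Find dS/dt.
392π cm²/s

S = 2πrh + 2πr² (lateral + bases)
dS/dt = (2πh + 4πr)·dr/dt = (2π·24 + 4π·2)·7
= 392π cm²/s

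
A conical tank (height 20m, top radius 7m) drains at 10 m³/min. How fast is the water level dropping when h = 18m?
1000/(3969π) ≈ 0.0802 m/min

r/h = 7/20, so r = (7/20)h
V = (1/3)πr²h = (1/3)π((7/20)h)²h = (49/1200)πh³
dV/dh = (49/400)πh²
dh/dt = (dV/dt)/(dV/dh) = -10/((49/400)π·18²) = -1000/(3969π) m/min
The level is dropping at 1000/(3969π) ≈ 0.0802 m/min.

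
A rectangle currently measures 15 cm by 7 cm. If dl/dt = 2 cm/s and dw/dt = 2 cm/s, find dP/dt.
8 cm/s

P = 2(l + w)
dP/dt = 2(dl/dt + dw/dt) = 2(2 + 2) = 8 cm/s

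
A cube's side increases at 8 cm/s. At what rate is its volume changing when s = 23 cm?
12696 cm³/s

V = s³
dV/dt = 3s² · ds/dt = 3·23²·8 = 12696 cm³/s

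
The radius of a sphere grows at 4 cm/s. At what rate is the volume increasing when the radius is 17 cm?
4624π cm³/s

V = (4/3)πr³
dV/dt = dV/dr · dr/dt = 4πr² · 4
At r = 17: dV/dt = 4624π cm³/s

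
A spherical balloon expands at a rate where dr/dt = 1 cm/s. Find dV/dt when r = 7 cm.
196π cm³/s

V = (4/3)πr³
dV/dt = dV/dr · dr/dt = 4πr² · 1
At r = 7: dV/dt = 196π cm³/s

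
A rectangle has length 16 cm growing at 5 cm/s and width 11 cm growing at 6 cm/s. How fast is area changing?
151 cm²/s

A = lw
dA/dt = w·dl/dt + l·dw/dt = 11·5 + 16·6 = 151 cm²/s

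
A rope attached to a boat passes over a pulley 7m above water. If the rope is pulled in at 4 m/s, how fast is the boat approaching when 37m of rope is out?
37√330/165 ≈ 4.074 m/s

rope² = x² + 7²
x = √(37² - 7²) = 2√330
dx/dt = (rope/x) · d(rope)/dt = (37/(2√330)) · (-4) = -37√330/165 m/s
The boat approaches at 37√330/165 ≈ 4.074 m/s.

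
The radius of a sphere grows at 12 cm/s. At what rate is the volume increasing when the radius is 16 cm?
12288π cm³/s

V = (4/3)πr³
dV/dt = dV/dr · dr/dt = 4πr² · 12
At r = 16: dV/dt = 12288π cm³/s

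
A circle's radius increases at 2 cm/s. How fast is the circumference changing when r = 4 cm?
4π cm/s

C = 2πr
dC/dt = 2π · dr/dt = 2π · 2 = 4π cm/s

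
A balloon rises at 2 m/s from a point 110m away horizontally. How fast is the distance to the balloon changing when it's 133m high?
266√29789/29789 ≈ 1.541 m/s

z² = 110² + y²
z = √(110² + 133²) = √29789
dz/dt = y/z · dy/dt = 133/√29789 · 2 = 266√29789/29789 ≈ 1.541 m/s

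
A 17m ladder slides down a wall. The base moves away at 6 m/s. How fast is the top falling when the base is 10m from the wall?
20√21/21 ≈ 4.364 m/s

x² + y² = 17²
2x·dx/dt + 2y·dy/dt = 0
dy/dt = -x/y · dx/dt = -10/(3√21) · 6 = -20√21/21 m/s
The top is descending at 20√21/21 ≈ 4.364 m/s.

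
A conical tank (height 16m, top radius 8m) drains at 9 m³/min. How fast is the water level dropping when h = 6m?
1/π ≈ 0.3183 m/min

r/h = 8/16, so r = (1/2)h
V = (1/3)πr²h = (1/3)π((1/2)h)²h = (1/12)πh³
dV/dh = (1/4)πh²
dh/dt = (dV/dt)/(dV/dh) = -9/((1/4)π·6²) = -1/π m/min
The level is dropping at 1/π ≈ 0.3183 m/min.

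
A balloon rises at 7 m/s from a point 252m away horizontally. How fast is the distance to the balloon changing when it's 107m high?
749√74953/74953 ≈ 2.736 m/s

z² = 252² + y²
z = √(252² + 107²) = √74953
dz/dt = y/z · dy/dt = 107/√74953 · 7 = 749√74953/74953 ≈ 2.736 m/s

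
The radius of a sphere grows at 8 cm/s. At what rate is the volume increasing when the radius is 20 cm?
12800π cm³/s

V = (4/3)πr³
dV/dt = dV/dr · dr/dt = 4πr² · 8
At r = 20: dV/dt = 12800π cm³/s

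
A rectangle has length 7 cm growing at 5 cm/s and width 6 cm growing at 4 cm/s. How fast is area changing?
58 cm²/s

A = lw
dA/dt = w·dl/dt + l·dw/dt = 6·5 + 7·4 = 58 cm²/s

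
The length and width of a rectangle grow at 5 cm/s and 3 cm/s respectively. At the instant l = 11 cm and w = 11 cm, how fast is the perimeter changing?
16 cm/s

P = 2(l + w)
dP/dt = 2(dl/dt + dw/dt) = 2(5 + 3) = 16 cm/s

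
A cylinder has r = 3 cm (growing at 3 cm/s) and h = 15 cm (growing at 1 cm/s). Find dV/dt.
279π cm³/s

V = πr²h
dV/dt = 2πrh·dr/dt + πr²·dh/dt
= 2π(3)(15)(3) + π(3)²(1)
= 279π cm³/s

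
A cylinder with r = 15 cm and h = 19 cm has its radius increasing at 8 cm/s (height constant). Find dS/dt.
784π cm²/s

S = 2πrh + 2πr² (lateral + bases)
dS/dt = (2πh + 4πr)·dr/dt = (2π·19 + 4π·15)·8
= 784π cm²/s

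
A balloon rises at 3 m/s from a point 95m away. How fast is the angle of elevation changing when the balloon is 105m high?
0.014214 rad/s

tan(θ) = y/95
sec²(θ) · dθ/dt = (1/95) · dy/dt
dθ/dt = cos²(θ)/95 · 3 = 95/(95² + 105²) · 3
dθ/dt = 0.014214 rad/s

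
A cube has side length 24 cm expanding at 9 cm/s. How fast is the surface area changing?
2592 cm²/s

A = 6s²
dA/dt = 12s · ds/dt = 12·24·9 = 2592 cm²/s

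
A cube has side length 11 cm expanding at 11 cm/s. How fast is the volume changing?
3993 cm³/s

V = s³
dV/dt = 3s² · ds/dt = 3·11²·11 = 3993 cm³/s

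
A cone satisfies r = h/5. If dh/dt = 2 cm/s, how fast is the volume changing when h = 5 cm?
2π cm³/s

V = (1/3)π(h/5)²h = πh³/75
dV/dt = πh²/25 · 2
At h = 5: dV/dt = 2π cm³/s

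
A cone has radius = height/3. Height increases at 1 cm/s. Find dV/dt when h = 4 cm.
16π/9 cm³/s

V = (1/3)π(h/3)²h = πh³/27
dV/dt = πh²/9 · 1
At h = 4: dV/dt = 16π/9 cm³/s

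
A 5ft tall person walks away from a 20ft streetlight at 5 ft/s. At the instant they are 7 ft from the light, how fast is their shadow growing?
5/3 ft/s

By similar triangles: 20/(x+s) = 5/s
Solving: s = 5x/15
ds/dt = 5/15 · dx/dt = 1/3 · 5 = 5/3 ft/s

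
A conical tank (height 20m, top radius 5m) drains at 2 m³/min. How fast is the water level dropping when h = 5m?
32/(25π) ≈ 0.4074 m/min

r/h = 5/20, so r = (1/4)h
V = (1/3)πr²h = (1/3)π((1/4)h)²h = (1/48)πh³
dV/dh = (1/16)πh²
dh/dt = (dV/dt)/(dV/dh) = -2/((1/16)π·5²) = -32/(25π) m/min
The level is dropping at 32/(25π) ≈ 0.4074 m/min.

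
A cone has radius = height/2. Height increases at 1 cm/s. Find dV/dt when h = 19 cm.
361π/4 cm³/s

V = (1/3)π(h/2)²h = πh³/12
dV/dt = πh²/4 · 1
At h = 19: dV/dt = 361π/4 cm³/s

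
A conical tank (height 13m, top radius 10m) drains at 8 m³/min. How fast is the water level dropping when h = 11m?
338/(3025π) ≈ 0.03557 m/min

r/h = 10/13, so r = (10/13)h
V = (1/3)πr²h = (1/3)π((10/13)h)²h = (100/507)πh³
dV/dh = (100/169)πh²
dh/dt = (dV/dt)/(dV/dh) = -8/((100/169)π·11²) = -338/(3025π) m/min
The level is dropping at 338/(3025π) ≈ 0.03557 m/min.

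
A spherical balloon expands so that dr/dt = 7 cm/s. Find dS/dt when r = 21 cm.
1176π cm²/s

S = 4πr²
dS/dt = dS/dr · dr/dt = 8πr · 7
At r = 21: dS/dt = 1176π cm²/s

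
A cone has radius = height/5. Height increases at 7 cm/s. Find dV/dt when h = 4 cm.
112π/25 cm³/s

V = (1/3)π(h/5)²h = πh³/75
dV/dt = πh²/25 · 7
At h = 4: dV/dt = 112π/25 cm³/s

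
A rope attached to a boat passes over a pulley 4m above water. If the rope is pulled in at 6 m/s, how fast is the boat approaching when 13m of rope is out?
26√17/17 ≈ 6.306 m/s

rope² = x² + 4²
x = √(13² - 4²) = 3√17
dx/dt = (rope/x) · d(rope)/dt = (13/(3√17)) · (-6) = -26√17/17 m/s
The boat approaches at 26√17/17 ≈ 6.306 m/s.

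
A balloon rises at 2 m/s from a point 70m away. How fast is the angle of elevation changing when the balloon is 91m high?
0.010621 rad/s

tan(θ) = y/70
sec²(θ) · dθ/dt = (1/70) · dy/dt
dθ/dt = cos²(θ)/70 · 2 = 70/(70² + 91²) · 2
dθ/dt = 0.010621 rad/s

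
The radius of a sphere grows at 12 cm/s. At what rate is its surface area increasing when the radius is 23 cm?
2208π cm²/s

S = 4πr²
dS/dt = dS/dr · dr/dt = 8πr · 12
At r = 23: dS/dt = 2208π cm²/s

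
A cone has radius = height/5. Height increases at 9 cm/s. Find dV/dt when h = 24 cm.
5184π/25 cm³/s

V = (1/3)π(h/5)²h = πh³/75
dV/dt = πh²/25 · 9
At h = 24: dV/dt = 5184π/25 cm³/s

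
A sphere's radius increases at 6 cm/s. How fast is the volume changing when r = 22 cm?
11616π cm³/s

V = (4/3)πr³
dV/dt = dV/dr · dr/dt = 4πr² · 6
At r = 22: dV/dt = 11616π cm³/s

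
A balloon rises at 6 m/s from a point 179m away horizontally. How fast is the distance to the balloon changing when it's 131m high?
393√49202/24601 ≈ 3.543 m/s

z² = 179² + y²
z = √(179² + 131²) = √49202
dz/dt = y/z · dy/dt = 131/√49202 · 6 = 393√49202/24601 ≈ 3.543 m/s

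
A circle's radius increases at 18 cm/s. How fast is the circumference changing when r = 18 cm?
36π cm/s

C = 2πr
dC/dt = 2π · dr/dt = 2π · 18 = 36π cm/s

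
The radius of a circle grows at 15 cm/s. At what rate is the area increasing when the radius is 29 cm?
870π cm²/s

A = πr²
dA/dt = 2πr · dr/dt = 2π(29)(15) = 870π cm²/s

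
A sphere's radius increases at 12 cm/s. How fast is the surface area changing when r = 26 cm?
2496π cm²/s

S = 4πr²
dS/dt = dS/dr · dr/dt = 8πr · 12
At r = 26: dS/dt = 2496π cm²/s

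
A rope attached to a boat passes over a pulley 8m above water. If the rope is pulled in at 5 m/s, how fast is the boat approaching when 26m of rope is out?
65√17/51 ≈ 5.255 m/s

rope² = x² + 8²
x = √(26² - 8²) = 6√17
dx/dt = (rope/x) · d(rope)/dt = (26/(6√17)) · (-5) = -65√17/51 m/s
The boat approaches at 65√17/51 ≈ 5.255 m/s.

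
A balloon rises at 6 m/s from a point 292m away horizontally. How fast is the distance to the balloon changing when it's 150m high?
450√26941/26941 ≈ 2.742 m/s

z² = 292² + y²
z = √(292² + 150²) = 2√26941
dz/dt = y/z · dy/dt = 150/(2√26941) · 6 = 450√26941/26941 ≈ 2.742 m/s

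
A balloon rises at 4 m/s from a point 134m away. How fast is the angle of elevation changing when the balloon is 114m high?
0.017317 rad/s

tan(θ) = y/134
sec²(θ) · dθ/dt = (1/134) · dy/dt
dθ/dt = cos²(θ)/134 · 4 = 134/(134² + 114²) · 4
dθ/dt = 0.017317 rad/s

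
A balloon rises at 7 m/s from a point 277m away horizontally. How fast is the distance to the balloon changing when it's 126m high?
882√92605/92605 ≈ 2.898 m/s

z² = 277² + y²
z = √(277² + 126²) = √92605
dz/dt = y/z · dy/dt = 126/√92605 · 7 = 882√92605/92605 ≈ 2.898 m/s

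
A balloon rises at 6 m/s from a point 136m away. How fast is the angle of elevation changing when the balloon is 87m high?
0.031306 rad/s

tan(θ) = y/136
sec²(θ) · dθ/dt = (1/136) · dy/dt
dθ/dt = cos²(θ)/136 · 6 = 136/(136² + 87²) · 6
dθ/dt = 0.031306 rad/s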